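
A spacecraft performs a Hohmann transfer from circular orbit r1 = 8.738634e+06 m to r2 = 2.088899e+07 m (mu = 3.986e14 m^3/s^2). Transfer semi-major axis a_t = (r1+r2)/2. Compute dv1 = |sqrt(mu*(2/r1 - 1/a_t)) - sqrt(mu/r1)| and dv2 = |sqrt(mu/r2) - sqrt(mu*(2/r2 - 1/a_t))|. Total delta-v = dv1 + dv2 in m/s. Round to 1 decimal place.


Step 1: Transfer semi-major axis a_t = (8.738634e+06 + 2.088899e+07) / 2 = 1.481381e+07 m
Step 2: v1 (circular at r1) = sqrt(mu/r1) = 6753.78 m/s
Step 3: v_t1 = sqrt(mu*(2/r1 - 1/a_t)) = 8019.96 m/s
Step 4: dv1 = |8019.96 - 6753.78| = 1266.18 m/s
Step 5: v2 (circular at r2) = 4368.27 m/s, v_t2 = 3355.04 m/s
Step 6: dv2 = |4368.27 - 3355.04| = 1013.23 m/s
Step 7: Total delta-v = 1266.18 + 1013.23 = 2279.4 m/s

2279.4


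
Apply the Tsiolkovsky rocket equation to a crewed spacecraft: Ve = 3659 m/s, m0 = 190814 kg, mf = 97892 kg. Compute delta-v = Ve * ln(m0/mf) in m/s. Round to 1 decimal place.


Step 1: Mass ratio m0/mf = 190814 / 97892 = 1.94923
Step 2: ln(1.94923) = 0.667434
Step 3: delta-v = 3659 * 0.667434 = 2442.1 m/s

2442.1


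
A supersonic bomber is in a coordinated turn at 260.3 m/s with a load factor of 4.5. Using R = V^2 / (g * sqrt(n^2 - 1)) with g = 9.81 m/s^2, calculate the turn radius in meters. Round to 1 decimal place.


Step 1: V^2 = 260.3^2 = 67756.09
Step 2: n^2 - 1 = 4.5^2 - 1 = 19.25
Step 3: sqrt(19.25) = 4.387482
Step 4: R = 67756.09 / (9.81 * 4.387482) = 1574.2 m

1574.2


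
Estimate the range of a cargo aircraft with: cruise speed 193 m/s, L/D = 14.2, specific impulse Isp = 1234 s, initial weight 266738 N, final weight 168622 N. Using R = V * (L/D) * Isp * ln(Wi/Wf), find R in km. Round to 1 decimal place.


Step 1: Coefficient = V * (L/D) * Isp = 193 * 14.2 * 1234 = 3381900.4 m
Step 2: Wi/Wf = 266738 / 168622 = 1.58187
Step 3: ln(1.58187) = 0.458607
Step 4: R = 3381900.4 * 0.458607 = 1550964.5 m = 1551.0 km

1551.0


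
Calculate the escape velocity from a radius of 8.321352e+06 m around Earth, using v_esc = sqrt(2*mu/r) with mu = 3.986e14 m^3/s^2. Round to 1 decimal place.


Step 1: 2*mu/r = 2 * 3.986e14 / 8.321352e+06 = 95801739.9096
Step 2: v_esc = sqrt(95801739.9096) = 9787.8 m/s

9787.8


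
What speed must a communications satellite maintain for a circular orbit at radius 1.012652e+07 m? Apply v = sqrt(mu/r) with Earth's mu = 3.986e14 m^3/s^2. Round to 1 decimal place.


Step 1: mu / r = 3.986e14 / 1.012652e+07 = 39361992.0763
Step 2: v = sqrt(39361992.0763) = 6273.9 m/s

6273.9


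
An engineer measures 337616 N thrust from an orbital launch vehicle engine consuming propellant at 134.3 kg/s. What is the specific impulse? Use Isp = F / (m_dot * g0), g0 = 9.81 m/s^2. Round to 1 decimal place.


Step 1: m_dot * g0 = 134.3 * 9.81 = 1317.48
Step 2: Isp = 337616 / 1317.48 = 256.3 s

256.3


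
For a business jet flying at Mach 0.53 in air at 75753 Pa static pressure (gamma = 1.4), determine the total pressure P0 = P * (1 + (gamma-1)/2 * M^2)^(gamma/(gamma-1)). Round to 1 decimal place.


Step 1: (gamma-1)/2 * M^2 = 0.2 * 0.2809 = 0.05618
Step 2: 1 + 0.05618 = 1.05618
Step 3: Exponent gamma/(gamma-1) = 3.5
Step 4: P0 = 75753 * 1.05618^3.5 = 91723.9 Pa

91723.9


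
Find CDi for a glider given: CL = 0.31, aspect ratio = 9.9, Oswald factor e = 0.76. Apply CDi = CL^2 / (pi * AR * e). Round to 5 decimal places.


Step 1: CL^2 = 0.31^2 = 0.0961
Step 2: pi * AR * e = 3.14159 * 9.9 * 0.76 = 23.637343
Step 3: CDi = 0.0961 / 23.637343 = 0.00407

0.00407


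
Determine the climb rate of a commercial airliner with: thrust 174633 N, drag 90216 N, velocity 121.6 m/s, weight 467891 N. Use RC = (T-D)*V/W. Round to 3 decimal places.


Step 1: Excess thrust = T - D = 174633 - 90216 = 84417 N
Step 2: Excess power = 84417 * 121.6 = 10265107.2 W
Step 3: RC = 10265107.2 / 467891 = 21.939 m/s

21.939


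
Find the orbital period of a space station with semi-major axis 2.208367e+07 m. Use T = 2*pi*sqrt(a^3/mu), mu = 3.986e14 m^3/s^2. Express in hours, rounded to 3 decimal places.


Step 1: a^3 / mu = 1.076995e+22 / 3.986e14 = 2.701945e+07
Step 2: sqrt(2.701945e+07) = 5198.0233 s
Step 3: T = 2*pi * 5198.0233 = 32660.14 s
Step 4: T in hours = 32660.14 / 3600 = 9.072 hours

9.072


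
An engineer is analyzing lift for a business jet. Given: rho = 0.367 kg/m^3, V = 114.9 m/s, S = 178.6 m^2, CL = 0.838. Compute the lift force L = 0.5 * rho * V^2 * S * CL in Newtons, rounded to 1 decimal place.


Step 1: Calculate dynamic pressure q = 0.5 * 0.367 * 114.9^2 = 0.5 * 0.367 * 13202.01 = 2422.5688 Pa
Step 2: Multiply by wing area and lift coefficient: L = 2422.5688 * 178.6 * 0.838
Step 3: L = 432670.7939 * 0.838 = 362578.1 N

362578.1


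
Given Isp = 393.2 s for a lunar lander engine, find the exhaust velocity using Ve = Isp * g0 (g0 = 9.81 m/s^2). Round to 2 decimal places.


Step 1: Ve = Isp * g0 = 393.2 * 9.81
Step 2: Ve = 3857.29 m/s

3857.29


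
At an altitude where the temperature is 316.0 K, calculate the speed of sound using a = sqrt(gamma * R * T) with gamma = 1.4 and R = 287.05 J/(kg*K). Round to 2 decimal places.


Step 1: gamma * R * T = 1.4 * 287.05 * 316.0 = 126990.92
Step 2: a = sqrt(126990.92) = 356.36 m/s

356.36


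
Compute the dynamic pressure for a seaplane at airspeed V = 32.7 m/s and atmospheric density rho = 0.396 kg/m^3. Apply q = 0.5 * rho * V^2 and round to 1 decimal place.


Step 1: V^2 = 32.7^2 = 1069.29
Step 2: q = 0.5 * 0.396 * 1069.29
Step 3: q = 211.7 Pa

211.7


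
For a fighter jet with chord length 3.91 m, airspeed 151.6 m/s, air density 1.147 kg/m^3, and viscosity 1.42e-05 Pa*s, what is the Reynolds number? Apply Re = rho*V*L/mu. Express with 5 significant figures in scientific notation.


Step 1: Numerator = rho * V * L = 1.147 * 151.6 * 3.91 = 679.891132
Step 2: Re = 679.891132 / 1.42e-05
Step 3: Re = 4.7880e+07

4.7880e+07


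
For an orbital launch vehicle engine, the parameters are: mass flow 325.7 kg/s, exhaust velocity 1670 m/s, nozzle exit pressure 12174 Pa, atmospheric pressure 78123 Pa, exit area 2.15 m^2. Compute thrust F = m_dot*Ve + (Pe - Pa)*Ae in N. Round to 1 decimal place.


Step 1: Momentum thrust = m_dot * Ve = 325.7 * 1670 = 543919.0 N
Step 2: Pressure thrust = (Pe - Pa) * Ae = (12174 - 78123) * 2.15 = -141790.35 N
Step 3: Total thrust F = 543919.0 + -141790.35 = 402128.7 N

402128.7


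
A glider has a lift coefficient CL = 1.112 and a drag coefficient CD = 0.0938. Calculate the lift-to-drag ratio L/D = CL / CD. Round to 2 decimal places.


Step 1: L/D = CL / CD = 1.112 / 0.0938
Step 2: L/D = 11.86

11.86


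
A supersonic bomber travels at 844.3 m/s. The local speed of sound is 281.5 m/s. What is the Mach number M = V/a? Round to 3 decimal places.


Step 1: M = V / a = 844.3 / 281.5
Step 2: M = 2.999

2.999


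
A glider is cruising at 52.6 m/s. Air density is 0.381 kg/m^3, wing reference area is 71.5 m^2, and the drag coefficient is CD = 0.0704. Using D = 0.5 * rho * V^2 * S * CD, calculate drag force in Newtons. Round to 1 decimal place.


Step 1: Dynamic pressure q = 0.5 * 0.381 * 52.6^2 = 527.0678 Pa
Step 2: Drag D = q * S * CD = 527.0678 * 71.5 * 0.0704
Step 3: D = 2653.0 N

2653.0


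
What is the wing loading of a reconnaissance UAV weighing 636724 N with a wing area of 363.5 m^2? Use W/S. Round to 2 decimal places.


Step 1: Wing loading = W / S = 636724 / 363.5
Step 2: Wing loading = 1751.65 N/m^2

1751.65


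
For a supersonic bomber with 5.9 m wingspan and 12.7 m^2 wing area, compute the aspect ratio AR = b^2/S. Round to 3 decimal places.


Step 1: b^2 = 5.9^2 = 34.81
Step 2: AR = 34.81 / 12.7 = 2.741

2.741


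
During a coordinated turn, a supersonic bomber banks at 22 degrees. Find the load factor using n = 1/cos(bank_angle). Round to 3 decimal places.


Step 1: Convert 22 degrees to radians = 0.383972
Step 2: cos(22 deg) = 0.927184
Step 3: n = 1 / 0.927184 = 1.079

1.079


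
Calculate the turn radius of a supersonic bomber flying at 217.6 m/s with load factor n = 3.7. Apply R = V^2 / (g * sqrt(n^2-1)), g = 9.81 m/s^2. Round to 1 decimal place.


Step 1: V^2 = 217.6^2 = 47349.76
Step 2: n^2 - 1 = 3.7^2 - 1 = 12.69
Step 3: sqrt(12.69) = 3.562303
Step 4: R = 47349.76 / (9.81 * 3.562303) = 1354.9 m

1354.9


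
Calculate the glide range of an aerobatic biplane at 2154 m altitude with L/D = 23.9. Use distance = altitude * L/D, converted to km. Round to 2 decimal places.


Step 1: Glide distance = altitude * L/D = 2154 * 23.9 = 51480.6 m
Step 2: Convert to km: 51480.6 / 1000 = 51.48 km

51.48


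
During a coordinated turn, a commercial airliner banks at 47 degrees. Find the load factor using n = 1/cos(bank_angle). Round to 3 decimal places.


Step 1: Convert 47 degrees to radians = 0.820305
Step 2: cos(47 deg) = 0.681998
Step 3: n = 1 / 0.681998 = 1.466

1.466


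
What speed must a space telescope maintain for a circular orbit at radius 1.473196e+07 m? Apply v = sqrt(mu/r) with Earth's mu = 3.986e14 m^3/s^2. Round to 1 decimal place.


Step 1: mu / r = 3.986e14 / 1.473196e+07 = 27056820.681
Step 2: v = sqrt(27056820.681) = 5201.6 m/s

5201.6


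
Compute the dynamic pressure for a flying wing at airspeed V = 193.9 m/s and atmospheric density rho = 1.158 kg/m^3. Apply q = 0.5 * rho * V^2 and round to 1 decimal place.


Step 1: V^2 = 193.9^2 = 37597.21
Step 2: q = 0.5 * 1.158 * 37597.21
Step 3: q = 21768.8 Pa

21768.8


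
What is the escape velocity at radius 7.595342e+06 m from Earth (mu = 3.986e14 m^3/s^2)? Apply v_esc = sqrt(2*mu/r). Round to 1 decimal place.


Step 1: 2*mu/r = 2 * 3.986e14 / 7.595342e+06 = 104959065.7011
Step 2: v_esc = sqrt(104959065.7011) = 10245.0 m/s

10245.0


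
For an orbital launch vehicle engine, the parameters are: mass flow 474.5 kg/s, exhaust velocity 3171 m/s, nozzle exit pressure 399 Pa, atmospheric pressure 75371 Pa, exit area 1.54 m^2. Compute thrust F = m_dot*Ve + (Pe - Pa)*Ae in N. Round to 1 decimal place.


Step 1: Momentum thrust = m_dot * Ve = 474.5 * 3171 = 1504639.5 N
Step 2: Pressure thrust = (Pe - Pa) * Ae = (399 - 75371) * 1.54 = -115456.88 N
Step 3: Total thrust F = 1504639.5 + -115456.88 = 1389182.6 N

1389182.6


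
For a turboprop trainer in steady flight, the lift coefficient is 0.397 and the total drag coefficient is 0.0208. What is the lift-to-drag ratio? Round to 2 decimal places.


Step 1: L/D = CL / CD = 0.397 / 0.0208
Step 2: L/D = 19.09

19.09


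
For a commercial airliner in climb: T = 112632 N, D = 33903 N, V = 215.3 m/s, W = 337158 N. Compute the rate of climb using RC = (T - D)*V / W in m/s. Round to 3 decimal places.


Step 1: Excess thrust = T - D = 112632 - 33903 = 78729 N
Step 2: Excess power = 78729 * 215.3 = 16950353.7 W
Step 3: RC = 16950353.7 / 337158 = 50.274 m/s

50.274


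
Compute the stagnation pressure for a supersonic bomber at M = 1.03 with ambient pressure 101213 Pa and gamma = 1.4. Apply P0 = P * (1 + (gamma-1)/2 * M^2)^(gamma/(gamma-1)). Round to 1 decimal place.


Step 1: (gamma-1)/2 * M^2 = 0.2 * 1.0609 = 0.21218
Step 2: 1 + 0.21218 = 1.21218
Step 3: Exponent gamma/(gamma-1) = 3.5
Step 4: P0 = 101213 * 1.21218^3.5 = 198482.0 Pa

198482.0


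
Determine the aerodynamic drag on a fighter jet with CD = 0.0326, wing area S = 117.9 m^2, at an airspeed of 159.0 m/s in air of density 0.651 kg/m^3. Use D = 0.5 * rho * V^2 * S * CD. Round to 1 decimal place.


Step 1: Dynamic pressure q = 0.5 * 0.651 * 159.0^2 = 8228.9655 Pa
Step 2: Drag D = q * S * CD = 8228.9655 * 117.9 * 0.0326
Step 3: D = 31628.4 N

31628.4


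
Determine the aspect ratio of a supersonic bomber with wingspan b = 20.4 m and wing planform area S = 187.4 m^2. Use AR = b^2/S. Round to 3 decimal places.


Step 1: b^2 = 20.4^2 = 416.16
Step 2: AR = 416.16 / 187.4 = 2.221

2.221


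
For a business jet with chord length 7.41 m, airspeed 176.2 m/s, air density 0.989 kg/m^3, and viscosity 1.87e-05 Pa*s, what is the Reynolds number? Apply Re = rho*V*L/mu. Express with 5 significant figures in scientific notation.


Step 1: Numerator = rho * V * L = 0.989 * 176.2 * 7.41 = 1291.279938
Step 2: Re = 1291.279938 / 1.87e-05
Step 3: Re = 6.9052e+07

6.9052e+07


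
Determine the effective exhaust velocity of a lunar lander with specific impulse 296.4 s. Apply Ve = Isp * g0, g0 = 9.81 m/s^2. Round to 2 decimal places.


Step 1: Ve = Isp * g0 = 296.4 * 9.81
Step 2: Ve = 2907.68 m/s

2907.68


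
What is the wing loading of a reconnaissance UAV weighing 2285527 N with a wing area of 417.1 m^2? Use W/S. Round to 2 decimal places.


Step 1: Wing loading = W / S = 2285527 / 417.1
Step 2: Wing loading = 5479.57 N/m^2

5479.57


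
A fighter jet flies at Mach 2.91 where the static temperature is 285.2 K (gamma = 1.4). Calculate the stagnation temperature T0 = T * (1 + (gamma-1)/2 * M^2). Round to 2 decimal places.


Step 1: (gamma-1)/2 = 0.2
Step 2: M^2 = 8.4681
Step 3: 1 + 0.2 * 8.4681 = 2.69362
Step 4: T0 = 285.2 * 2.69362 = 768.22 K

768.22


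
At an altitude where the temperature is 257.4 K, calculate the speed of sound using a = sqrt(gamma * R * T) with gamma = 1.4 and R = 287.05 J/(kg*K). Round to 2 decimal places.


Step 1: gamma * R * T = 1.4 * 287.05 * 257.4 = 103441.338
Step 2: a = sqrt(103441.338) = 321.62 m/s

321.62


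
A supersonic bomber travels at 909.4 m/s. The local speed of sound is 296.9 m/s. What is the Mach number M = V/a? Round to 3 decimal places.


Step 1: M = V / a = 909.4 / 296.9
Step 2: M = 3.063

3.063


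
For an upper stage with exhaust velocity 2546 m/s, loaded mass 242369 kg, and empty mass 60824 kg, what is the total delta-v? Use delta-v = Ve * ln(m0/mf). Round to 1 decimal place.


Step 1: Mass ratio m0/mf = 242369 / 60824 = 3.984759
Step 2: ln(3.984759) = 1.382477
Step 3: delta-v = 2546 * 1.382477 = 3519.8 m/s

3519.8


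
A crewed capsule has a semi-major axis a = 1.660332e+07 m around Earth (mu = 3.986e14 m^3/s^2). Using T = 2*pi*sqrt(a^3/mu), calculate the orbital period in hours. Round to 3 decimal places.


Step 1: a^3 / mu = 4.577041e+21 / 3.986e14 = 1.148279e+07
Step 2: sqrt(1.148279e+07) = 3388.6269 s
Step 3: T = 2*pi * 3388.6269 = 21291.37 s
Step 4: T in hours = 21291.37 / 3600 = 5.914 hours

5.914


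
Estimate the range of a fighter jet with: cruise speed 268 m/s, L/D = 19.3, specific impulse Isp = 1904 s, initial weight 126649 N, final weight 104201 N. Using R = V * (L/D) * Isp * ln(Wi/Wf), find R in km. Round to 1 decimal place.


Step 1: Coefficient = V * (L/D) * Isp = 268 * 19.3 * 1904 = 9848249.6 m
Step 2: Wi/Wf = 126649 / 104201 = 1.21543
Step 3: ln(1.21543) = 0.195098
Step 4: R = 9848249.6 * 0.195098 = 1921371.4 m = 1921.4 km

1921.4


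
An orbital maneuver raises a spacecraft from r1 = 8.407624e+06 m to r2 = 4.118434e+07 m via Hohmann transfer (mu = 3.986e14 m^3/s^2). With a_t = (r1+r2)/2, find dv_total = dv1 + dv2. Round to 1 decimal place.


Step 1: Transfer semi-major axis a_t = (8.407624e+06 + 4.118434e+07) / 2 = 2.479598e+07 m
Step 2: v1 (circular at r1) = sqrt(mu/r1) = 6885.44 m/s
Step 3: v_t1 = sqrt(mu*(2/r1 - 1/a_t)) = 8873.75 m/s
Step 4: dv1 = |8873.75 - 6885.44| = 1988.31 m/s
Step 5: v2 (circular at r2) = 3111.02 m/s, v_t2 = 1811.54 m/s
Step 6: dv2 = |3111.02 - 1811.54| = 1299.48 m/s
Step 7: Total delta-v = 1988.31 + 1299.48 = 3287.8 m/s

3287.8


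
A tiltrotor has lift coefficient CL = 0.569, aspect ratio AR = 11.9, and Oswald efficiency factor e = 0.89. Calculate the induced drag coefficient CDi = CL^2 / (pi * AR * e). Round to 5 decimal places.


Step 1: CL^2 = 0.569^2 = 0.323761
Step 2: pi * AR * e = 3.14159 * 11.9 * 0.89 = 33.272608
Step 3: CDi = 0.323761 / 33.272608 = 0.00973

0.00973


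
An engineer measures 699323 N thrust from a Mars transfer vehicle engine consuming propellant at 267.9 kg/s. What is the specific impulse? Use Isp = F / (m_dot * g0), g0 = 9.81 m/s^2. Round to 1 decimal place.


Step 1: m_dot * g0 = 267.9 * 9.81 = 2628.1
Step 2: Isp = 699323 / 2628.1 = 266.1 s

266.1


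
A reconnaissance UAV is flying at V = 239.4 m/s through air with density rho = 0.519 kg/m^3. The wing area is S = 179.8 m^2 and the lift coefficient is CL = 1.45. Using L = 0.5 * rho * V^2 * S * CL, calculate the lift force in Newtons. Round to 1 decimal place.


Step 1: Calculate dynamic pressure q = 0.5 * 0.519 * 239.4^2 = 0.5 * 0.519 * 57312.36 = 14872.5574 Pa
Step 2: Multiply by wing area and lift coefficient: L = 14872.5574 * 179.8 * 1.45
Step 3: L = 2674085.8241 * 1.45 = 3877424.4 N

3877424.4


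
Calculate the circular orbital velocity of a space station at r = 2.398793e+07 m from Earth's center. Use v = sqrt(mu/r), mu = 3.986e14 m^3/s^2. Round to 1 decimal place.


Step 1: mu / r = 3.986e14 / 2.398793e+07 = 16616690.1438
Step 2: v = sqrt(16616690.1438) = 4076.4 m/s

4076.4


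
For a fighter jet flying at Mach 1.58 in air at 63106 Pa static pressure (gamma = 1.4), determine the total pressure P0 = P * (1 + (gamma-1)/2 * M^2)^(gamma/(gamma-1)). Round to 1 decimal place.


Step 1: (gamma-1)/2 * M^2 = 0.2 * 2.4964 = 0.49928
Step 2: 1 + 0.49928 = 1.49928
Step 3: Exponent gamma/(gamma-1) = 3.5
Step 4: P0 = 63106 * 1.49928^3.5 = 260411.6 Pa

260411.6


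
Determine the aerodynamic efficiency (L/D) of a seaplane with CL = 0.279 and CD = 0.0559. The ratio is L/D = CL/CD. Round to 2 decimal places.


Step 1: L/D = CL / CD = 0.279 / 0.0559
Step 2: L/D = 4.99

4.99


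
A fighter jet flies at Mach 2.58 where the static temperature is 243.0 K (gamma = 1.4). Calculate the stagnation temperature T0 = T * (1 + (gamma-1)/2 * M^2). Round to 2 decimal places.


Step 1: (gamma-1)/2 = 0.2
Step 2: M^2 = 6.6564
Step 3: 1 + 0.2 * 6.6564 = 2.33128
Step 4: T0 = 243.0 * 2.33128 = 566.50 K

566.50


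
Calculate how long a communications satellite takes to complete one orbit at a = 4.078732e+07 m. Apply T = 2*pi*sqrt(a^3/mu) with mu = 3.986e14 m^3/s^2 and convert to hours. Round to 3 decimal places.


Step 1: a^3 / mu = 6.785401e+22 / 3.986e14 = 1.702308e+08
Step 2: sqrt(1.702308e+08) = 13047.2537 s
Step 3: T = 2*pi * 13047.2537 = 81978.31 s
Step 4: T in hours = 81978.31 / 3600 = 22.772 hours

22.772


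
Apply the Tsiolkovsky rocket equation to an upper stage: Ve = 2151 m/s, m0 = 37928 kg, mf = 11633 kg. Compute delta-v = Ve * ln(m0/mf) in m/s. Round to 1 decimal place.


Step 1: Mass ratio m0/mf = 37928 / 11633 = 3.26038
Step 2: ln(3.26038) = 1.181844
Step 3: delta-v = 2151 * 1.181844 = 2542.1 m/s

2542.1


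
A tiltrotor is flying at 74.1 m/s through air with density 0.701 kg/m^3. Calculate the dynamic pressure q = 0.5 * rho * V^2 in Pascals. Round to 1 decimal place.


Step 1: V^2 = 74.1^2 = 5490.81
Step 2: q = 0.5 * 0.701 * 5490.81
Step 3: q = 1924.5 Pa

1924.5


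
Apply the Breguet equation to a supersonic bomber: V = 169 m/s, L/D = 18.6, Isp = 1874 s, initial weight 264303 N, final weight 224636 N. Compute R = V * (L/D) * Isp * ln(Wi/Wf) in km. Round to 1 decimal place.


Step 1: Coefficient = V * (L/D) * Isp = 169 * 18.6 * 1874 = 5890731.6 m
Step 2: Wi/Wf = 264303 / 224636 = 1.176583
Step 3: ln(1.176583) = 0.162615
Step 4: R = 5890731.6 * 0.162615 = 957920.5 m = 957.9 km

957.9


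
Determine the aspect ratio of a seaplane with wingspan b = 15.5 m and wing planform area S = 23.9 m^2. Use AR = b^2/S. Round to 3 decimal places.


Step 1: b^2 = 15.5^2 = 240.25
Step 2: AR = 240.25 / 23.9 = 10.052

10.052


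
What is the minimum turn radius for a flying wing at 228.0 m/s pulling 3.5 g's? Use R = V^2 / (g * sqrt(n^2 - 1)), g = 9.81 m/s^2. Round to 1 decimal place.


Step 1: V^2 = 228.0^2 = 51984.0
Step 2: n^2 - 1 = 3.5^2 - 1 = 11.25
Step 3: sqrt(11.25) = 3.354102
Step 4: R = 51984.0 / (9.81 * 3.354102) = 1579.9 m

1579.9


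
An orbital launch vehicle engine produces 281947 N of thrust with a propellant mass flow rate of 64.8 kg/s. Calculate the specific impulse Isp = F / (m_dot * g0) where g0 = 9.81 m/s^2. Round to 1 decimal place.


Step 1: m_dot * g0 = 64.8 * 9.81 = 635.69
Step 2: Isp = 281947 / 635.69 = 443.5 s

443.5


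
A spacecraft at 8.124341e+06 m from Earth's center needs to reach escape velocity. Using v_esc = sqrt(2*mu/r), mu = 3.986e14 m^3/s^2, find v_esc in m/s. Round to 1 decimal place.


Step 1: 2*mu/r = 2 * 3.986e14 / 8.124341e+06 = 98124881.7596
Step 2: v_esc = sqrt(98124881.7596) = 9905.8 m/s

9905.8


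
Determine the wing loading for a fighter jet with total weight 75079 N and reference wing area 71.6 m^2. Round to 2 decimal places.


Step 1: Wing loading = W / S = 75079 / 71.6
Step 2: Wing loading = 1048.59 N/m^2

1048.59


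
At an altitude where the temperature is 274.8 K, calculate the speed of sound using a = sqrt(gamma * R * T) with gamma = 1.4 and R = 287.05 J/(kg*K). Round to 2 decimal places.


Step 1: gamma * R * T = 1.4 * 287.05 * 274.8 = 110433.876
Step 2: a = sqrt(110433.876) = 332.32 m/s

332.32


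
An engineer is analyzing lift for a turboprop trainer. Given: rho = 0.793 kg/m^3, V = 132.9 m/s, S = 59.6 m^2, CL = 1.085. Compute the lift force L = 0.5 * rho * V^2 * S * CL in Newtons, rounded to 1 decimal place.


Step 1: Calculate dynamic pressure q = 0.5 * 0.793 * 132.9^2 = 0.5 * 0.793 * 17662.41 = 7003.1456 Pa
Step 2: Multiply by wing area and lift coefficient: L = 7003.1456 * 59.6 * 1.085
Step 3: L = 417387.4757 * 1.085 = 452865.4 N

452865.4


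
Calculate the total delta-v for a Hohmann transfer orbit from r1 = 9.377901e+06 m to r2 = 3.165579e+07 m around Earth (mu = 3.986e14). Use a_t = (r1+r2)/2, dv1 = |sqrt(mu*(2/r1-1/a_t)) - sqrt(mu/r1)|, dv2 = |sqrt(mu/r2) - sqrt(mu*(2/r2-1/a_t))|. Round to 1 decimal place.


Step 1: Transfer semi-major axis a_t = (9.377901e+06 + 3.165579e+07) / 2 = 2.051685e+07 m
Step 2: v1 (circular at r1) = sqrt(mu/r1) = 6519.52 m/s
Step 3: v_t1 = sqrt(mu*(2/r1 - 1/a_t)) = 8098.17 m/s
Step 4: dv1 = |8098.17 - 6519.52| = 1578.65 m/s
Step 5: v2 (circular at r2) = 3548.48 m/s, v_t2 = 2399.05 m/s
Step 6: dv2 = |3548.48 - 2399.05| = 1149.43 m/s
Step 7: Total delta-v = 1578.65 + 1149.43 = 2728.1 m/s

2728.1


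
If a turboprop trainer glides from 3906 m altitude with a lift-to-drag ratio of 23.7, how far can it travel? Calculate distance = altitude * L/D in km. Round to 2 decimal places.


Step 1: Glide distance = altitude * L/D = 3906 * 23.7 = 92572.2 m
Step 2: Convert to km: 92572.2 / 1000 = 92.57 km

92.57


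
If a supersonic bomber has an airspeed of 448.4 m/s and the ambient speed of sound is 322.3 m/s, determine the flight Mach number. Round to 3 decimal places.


Step 1: M = V / a = 448.4 / 322.3
Step 2: M = 1.391

1.391


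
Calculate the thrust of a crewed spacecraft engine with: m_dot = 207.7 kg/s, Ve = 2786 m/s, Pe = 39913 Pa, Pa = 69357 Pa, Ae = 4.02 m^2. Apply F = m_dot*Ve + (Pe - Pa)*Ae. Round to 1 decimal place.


Step 1: Momentum thrust = m_dot * Ve = 207.7 * 2786 = 578652.2 N
Step 2: Pressure thrust = (Pe - Pa) * Ae = (39913 - 69357) * 4.02 = -118364.88 N
Step 3: Total thrust F = 578652.2 + -118364.88 = 460287.3 N

460287.3


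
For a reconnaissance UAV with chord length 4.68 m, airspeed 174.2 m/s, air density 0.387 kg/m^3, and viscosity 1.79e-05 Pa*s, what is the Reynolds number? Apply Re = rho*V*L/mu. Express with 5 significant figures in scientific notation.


Step 1: Numerator = rho * V * L = 0.387 * 174.2 * 4.68 = 315.504072
Step 2: Re = 315.504072 / 1.79e-05
Step 3: Re = 1.7626e+07

1.7626e+07


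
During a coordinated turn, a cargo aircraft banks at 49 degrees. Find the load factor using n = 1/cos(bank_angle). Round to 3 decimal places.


Step 1: Convert 49 degrees to radians = 0.855211
Step 2: cos(49 deg) = 0.656059
Step 3: n = 1 / 0.656059 = 1.524

1.524


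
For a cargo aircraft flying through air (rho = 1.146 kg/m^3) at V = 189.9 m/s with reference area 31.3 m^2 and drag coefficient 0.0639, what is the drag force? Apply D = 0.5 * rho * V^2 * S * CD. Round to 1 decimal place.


Step 1: Dynamic pressure q = 0.5 * 1.146 * 189.9^2 = 20663.5317 Pa
Step 2: Drag D = q * S * CD = 20663.5317 * 31.3 * 0.0639
Step 3: D = 41328.5 N

41328.5


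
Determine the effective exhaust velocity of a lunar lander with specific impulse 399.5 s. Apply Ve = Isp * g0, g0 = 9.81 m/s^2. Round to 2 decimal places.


Step 1: Ve = Isp * g0 = 399.5 * 9.81
Step 2: Ve = 3919.10 m/s

3919.10


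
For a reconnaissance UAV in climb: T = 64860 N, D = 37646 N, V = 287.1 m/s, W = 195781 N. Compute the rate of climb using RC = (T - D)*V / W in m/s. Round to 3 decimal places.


Step 1: Excess thrust = T - D = 64860 - 37646 = 27214 N
Step 2: Excess power = 27214 * 287.1 = 7813139.4 W
Step 3: RC = 7813139.4 / 195781 = 39.908 m/s

39.908


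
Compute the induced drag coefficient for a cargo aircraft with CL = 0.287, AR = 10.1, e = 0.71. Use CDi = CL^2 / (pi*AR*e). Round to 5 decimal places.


Step 1: CL^2 = 0.287^2 = 0.082369
Step 2: pi * AR * e = 3.14159 * 10.1 * 0.71 = 22.528361
Step 3: CDi = 0.082369 / 22.528361 = 0.00366

0.00366


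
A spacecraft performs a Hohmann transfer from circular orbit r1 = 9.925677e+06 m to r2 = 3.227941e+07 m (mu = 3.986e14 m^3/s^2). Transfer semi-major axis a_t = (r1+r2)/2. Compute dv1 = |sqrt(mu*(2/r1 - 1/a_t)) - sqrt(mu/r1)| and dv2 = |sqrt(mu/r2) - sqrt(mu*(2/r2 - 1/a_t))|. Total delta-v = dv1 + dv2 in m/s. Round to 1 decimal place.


Step 1: Transfer semi-major axis a_t = (9.925677e+06 + 3.227941e+07) / 2 = 2.110254e+07 m
Step 2: v1 (circular at r1) = sqrt(mu/r1) = 6337.07 m/s
Step 3: v_t1 = sqrt(mu*(2/r1 - 1/a_t)) = 7837.62 m/s
Step 4: dv1 = |7837.62 - 6337.07| = 1500.54 m/s
Step 5: v2 (circular at r2) = 3514.03 m/s, v_t2 = 2410.01 m/s
Step 6: dv2 = |3514.03 - 2410.01| = 1104.02 m/s
Step 7: Total delta-v = 1500.54 + 1104.02 = 2604.6 m/s

2604.6


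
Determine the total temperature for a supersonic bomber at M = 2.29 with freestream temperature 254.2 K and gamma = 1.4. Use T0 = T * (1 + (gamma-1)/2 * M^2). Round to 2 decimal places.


Step 1: (gamma-1)/2 = 0.2
Step 2: M^2 = 5.2441
Step 3: 1 + 0.2 * 5.2441 = 2.04882
Step 4: T0 = 254.2 * 2.04882 = 520.81 K

520.81


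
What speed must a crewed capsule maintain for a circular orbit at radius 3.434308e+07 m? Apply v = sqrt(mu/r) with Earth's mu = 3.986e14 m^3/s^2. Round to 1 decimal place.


Step 1: mu / r = 3.986e14 / 3.434308e+07 = 11606413.8685
Step 2: v = sqrt(11606413.8685) = 3406.8 m/s

3406.8


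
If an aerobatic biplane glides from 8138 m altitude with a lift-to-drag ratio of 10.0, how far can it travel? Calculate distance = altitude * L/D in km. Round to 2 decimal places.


Step 1: Glide distance = altitude * L/D = 8138 * 10.0 = 81380.0 m
Step 2: Convert to km: 81380.0 / 1000 = 81.38 km

81.38


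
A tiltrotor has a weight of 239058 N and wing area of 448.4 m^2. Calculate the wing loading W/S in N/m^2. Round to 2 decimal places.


Step 1: Wing loading = W / S = 239058 / 448.4
Step 2: Wing loading = 533.14 N/m^2

533.14


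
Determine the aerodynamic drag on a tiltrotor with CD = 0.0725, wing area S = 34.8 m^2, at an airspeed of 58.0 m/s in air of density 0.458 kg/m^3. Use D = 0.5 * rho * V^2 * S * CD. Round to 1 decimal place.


Step 1: Dynamic pressure q = 0.5 * 0.458 * 58.0^2 = 770.356 Pa
Step 2: Drag D = q * S * CD = 770.356 * 34.8 * 0.0725
Step 3: D = 1943.6 N

1943.6


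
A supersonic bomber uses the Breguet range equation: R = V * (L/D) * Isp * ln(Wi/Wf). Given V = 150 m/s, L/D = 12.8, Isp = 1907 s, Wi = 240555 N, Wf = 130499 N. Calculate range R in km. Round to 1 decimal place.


Step 1: Coefficient = V * (L/D) * Isp = 150 * 12.8 * 1907 = 3661440.0 m
Step 2: Wi/Wf = 240555 / 130499 = 1.843347
Step 3: ln(1.843347) = 0.611583
Step 4: R = 3661440.0 * 0.611583 = 2239275.2 m = 2239.3 km

2239.3


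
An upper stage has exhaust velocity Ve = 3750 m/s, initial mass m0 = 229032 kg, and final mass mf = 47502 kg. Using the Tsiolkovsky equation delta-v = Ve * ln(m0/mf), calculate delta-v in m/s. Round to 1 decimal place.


Step 1: Mass ratio m0/mf = 229032 / 47502 = 4.821523
Step 2: ln(4.821523) = 1.57309
Step 3: delta-v = 3750 * 1.57309 = 5899.1 m/s

5899.1


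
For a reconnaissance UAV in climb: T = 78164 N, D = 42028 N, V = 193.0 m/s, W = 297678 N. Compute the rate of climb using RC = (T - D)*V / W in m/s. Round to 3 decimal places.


Step 1: Excess thrust = T - D = 78164 - 42028 = 36136 N
Step 2: Excess power = 36136 * 193.0 = 6974248.0 W
Step 3: RC = 6974248.0 / 297678 = 23.429 m/s

23.429


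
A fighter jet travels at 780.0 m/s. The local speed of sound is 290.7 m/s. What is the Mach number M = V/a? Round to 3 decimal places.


Step 1: M = V / a = 780.0 / 290.7
Step 2: M = 2.683

2.683


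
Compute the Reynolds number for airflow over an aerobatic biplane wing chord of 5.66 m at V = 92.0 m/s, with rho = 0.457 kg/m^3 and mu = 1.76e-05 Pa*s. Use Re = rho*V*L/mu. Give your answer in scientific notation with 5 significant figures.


Step 1: Numerator = rho * V * L = 0.457 * 92.0 * 5.66 = 237.96904
Step 2: Re = 237.96904 / 1.76e-05
Step 3: Re = 1.3521e+07

1.3521e+07


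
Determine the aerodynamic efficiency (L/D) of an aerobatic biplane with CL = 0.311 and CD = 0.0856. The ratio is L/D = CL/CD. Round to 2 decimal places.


Step 1: L/D = CL / CD = 0.311 / 0.0856
Step 2: L/D = 3.63

3.63


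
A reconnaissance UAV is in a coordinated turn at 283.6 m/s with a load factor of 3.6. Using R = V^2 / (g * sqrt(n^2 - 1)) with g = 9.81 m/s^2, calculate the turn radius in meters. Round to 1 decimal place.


Step 1: V^2 = 283.6^2 = 80428.96
Step 2: n^2 - 1 = 3.6^2 - 1 = 11.96
Step 3: sqrt(11.96) = 3.458323
Step 4: R = 80428.96 / (9.81 * 3.458323) = 2370.7 m

2370.7


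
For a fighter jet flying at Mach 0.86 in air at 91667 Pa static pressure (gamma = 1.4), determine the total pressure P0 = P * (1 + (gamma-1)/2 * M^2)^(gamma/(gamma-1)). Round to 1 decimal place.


Step 1: (gamma-1)/2 * M^2 = 0.2 * 0.7396 = 0.14792
Step 2: 1 + 0.14792 = 1.14792
Step 3: Exponent gamma/(gamma-1) = 3.5
Step 4: P0 = 91667 * 1.14792^3.5 = 148560.6 Pa

148560.6


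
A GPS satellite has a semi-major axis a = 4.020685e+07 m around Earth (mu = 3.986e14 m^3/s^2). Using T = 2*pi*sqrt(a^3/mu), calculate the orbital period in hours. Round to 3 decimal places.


Step 1: a^3 / mu = 6.499802e+22 / 3.986e14 = 1.630658e+08
Step 2: sqrt(1.630658e+08) = 12769.7215 s
Step 3: T = 2*pi * 12769.7215 = 80234.53 s
Step 4: T in hours = 80234.53 / 3600 = 22.287 hours

22.287


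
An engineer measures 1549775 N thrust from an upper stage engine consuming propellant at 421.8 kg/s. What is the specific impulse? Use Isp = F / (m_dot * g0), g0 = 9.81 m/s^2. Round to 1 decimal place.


Step 1: m_dot * g0 = 421.8 * 9.81 = 4137.86
Step 2: Isp = 1549775 / 4137.86 = 374.5 s

374.5


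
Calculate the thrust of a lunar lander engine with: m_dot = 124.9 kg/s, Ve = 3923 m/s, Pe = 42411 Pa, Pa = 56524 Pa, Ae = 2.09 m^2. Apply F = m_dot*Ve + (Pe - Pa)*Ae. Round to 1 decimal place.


Step 1: Momentum thrust = m_dot * Ve = 124.9 * 3923 = 489982.7 N
Step 2: Pressure thrust = (Pe - Pa) * Ae = (42411 - 56524) * 2.09 = -29496.17 N
Step 3: Total thrust F = 489982.7 + -29496.17 = 460486.5 N

460486.5


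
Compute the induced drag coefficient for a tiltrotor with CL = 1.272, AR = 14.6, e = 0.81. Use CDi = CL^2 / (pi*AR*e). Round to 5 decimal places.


Step 1: CL^2 = 1.272^2 = 1.617984
Step 2: pi * AR * e = 3.14159 * 14.6 * 0.81 = 37.152475
Step 3: CDi = 1.617984 / 37.152475 = 0.04355

0.04355


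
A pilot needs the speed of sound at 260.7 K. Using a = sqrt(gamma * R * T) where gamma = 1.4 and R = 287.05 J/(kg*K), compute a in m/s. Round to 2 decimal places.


Step 1: gamma * R * T = 1.4 * 287.05 * 260.7 = 104767.509
Step 2: a = sqrt(104767.509) = 323.68 m/s

323.68


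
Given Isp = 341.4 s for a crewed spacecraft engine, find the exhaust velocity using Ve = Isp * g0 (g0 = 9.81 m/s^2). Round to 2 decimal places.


Step 1: Ve = Isp * g0 = 341.4 * 9.81
Step 2: Ve = 3349.13 m/s

3349.13


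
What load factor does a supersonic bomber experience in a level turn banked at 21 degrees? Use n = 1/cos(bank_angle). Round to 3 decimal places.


Step 1: Convert 21 degrees to radians = 0.366519
Step 2: cos(21 deg) = 0.93358
Step 3: n = 1 / 0.93358 = 1.071

1.071


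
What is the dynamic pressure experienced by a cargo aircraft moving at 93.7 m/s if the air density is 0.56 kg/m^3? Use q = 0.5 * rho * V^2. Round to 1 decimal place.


Step 1: V^2 = 93.7^2 = 8779.69
Step 2: q = 0.5 * 0.56 * 8779.69
Step 3: q = 2458.3 Pa

2458.3


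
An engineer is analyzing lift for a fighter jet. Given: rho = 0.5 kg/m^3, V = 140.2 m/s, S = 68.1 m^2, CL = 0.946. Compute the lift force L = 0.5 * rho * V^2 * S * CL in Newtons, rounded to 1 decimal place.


Step 1: Calculate dynamic pressure q = 0.5 * 0.5 * 140.2^2 = 0.5 * 0.5 * 19656.04 = 4914.01 Pa
Step 2: Multiply by wing area and lift coefficient: L = 4914.01 * 68.1 * 0.946
Step 3: L = 334644.081 * 0.946 = 316573.3 N

316573.3


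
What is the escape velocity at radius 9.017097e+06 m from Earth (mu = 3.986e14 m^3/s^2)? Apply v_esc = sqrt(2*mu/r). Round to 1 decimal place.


Step 1: 2*mu/r = 2 * 3.986e14 / 9.017097e+06 = 88409828.5734
Step 2: v_esc = sqrt(88409828.5734) = 9402.7 m/s

9402.7


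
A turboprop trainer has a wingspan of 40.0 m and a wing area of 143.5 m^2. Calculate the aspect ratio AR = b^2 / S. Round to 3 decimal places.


Step 1: b^2 = 40.0^2 = 1600.0
Step 2: AR = 1600.0 / 143.5 = 11.150

11.150


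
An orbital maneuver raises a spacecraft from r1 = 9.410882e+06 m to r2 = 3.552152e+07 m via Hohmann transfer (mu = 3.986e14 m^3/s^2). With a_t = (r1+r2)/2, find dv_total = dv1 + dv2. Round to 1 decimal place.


Step 1: Transfer semi-major axis a_t = (9.410882e+06 + 3.552152e+07) / 2 = 2.246620e+07 m
Step 2: v1 (circular at r1) = sqrt(mu/r1) = 6508.09 m/s
Step 3: v_t1 = sqrt(mu*(2/r1 - 1/a_t)) = 8183.41 m/s
Step 4: dv1 = |8183.41 - 6508.09| = 1675.32 m/s
Step 5: v2 (circular at r2) = 3349.83 m/s, v_t2 = 2168.07 m/s
Step 6: dv2 = |3349.83 - 2168.07| = 1181.76 m/s
Step 7: Total delta-v = 1675.32 + 1181.76 = 2857.1 m/s

2857.1


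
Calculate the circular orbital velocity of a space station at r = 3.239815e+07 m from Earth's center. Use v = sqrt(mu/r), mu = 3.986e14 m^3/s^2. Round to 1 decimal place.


Step 1: mu / r = 3.986e14 / 3.239815e+07 = 12303171.6317
Step 2: v = sqrt(12303171.6317) = 3507.6 m/s

3507.6


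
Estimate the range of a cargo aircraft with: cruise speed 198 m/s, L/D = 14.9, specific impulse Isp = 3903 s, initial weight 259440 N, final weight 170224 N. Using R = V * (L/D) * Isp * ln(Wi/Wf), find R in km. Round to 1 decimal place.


Step 1: Coefficient = V * (L/D) * Isp = 198 * 14.9 * 3903 = 11514630.6 m
Step 2: Wi/Wf = 259440 / 170224 = 1.524109
Step 3: ln(1.524109) = 0.42141
Step 4: R = 11514630.6 * 0.42141 = 4852383.3 m = 4852.4 km

4852.4


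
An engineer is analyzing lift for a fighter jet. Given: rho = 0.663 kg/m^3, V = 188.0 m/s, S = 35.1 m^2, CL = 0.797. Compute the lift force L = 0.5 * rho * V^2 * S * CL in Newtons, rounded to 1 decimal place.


Step 1: Calculate dynamic pressure q = 0.5 * 0.663 * 188.0^2 = 0.5 * 0.663 * 35344.0 = 11716.536 Pa
Step 2: Multiply by wing area and lift coefficient: L = 11716.536 * 35.1 * 0.797
Step 3: L = 411250.4136 * 0.797 = 327766.6 N

327766.6


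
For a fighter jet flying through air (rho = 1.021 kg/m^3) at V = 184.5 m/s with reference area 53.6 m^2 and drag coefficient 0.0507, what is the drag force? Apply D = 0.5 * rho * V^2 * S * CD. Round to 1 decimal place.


Step 1: Dynamic pressure q = 0.5 * 1.021 * 184.5^2 = 17377.5476 Pa
Step 2: Drag D = q * S * CD = 17377.5476 * 53.6 * 0.0507
Step 3: D = 47223.8 N

47223.8


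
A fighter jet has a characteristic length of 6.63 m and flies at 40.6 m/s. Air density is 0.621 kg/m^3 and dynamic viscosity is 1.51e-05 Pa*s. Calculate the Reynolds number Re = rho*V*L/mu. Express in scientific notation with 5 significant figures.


Step 1: Numerator = rho * V * L = 0.621 * 40.6 * 6.63 = 167.159538
Step 2: Re = 167.159538 / 1.51e-05
Step 3: Re = 1.1070e+07

1.1070e+07


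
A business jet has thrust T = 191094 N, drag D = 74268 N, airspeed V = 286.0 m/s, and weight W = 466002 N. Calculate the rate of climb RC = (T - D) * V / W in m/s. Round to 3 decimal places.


Step 1: Excess thrust = T - D = 191094 - 74268 = 116826 N
Step 2: Excess power = 116826 * 286.0 = 33412236.0 W
Step 3: RC = 33412236.0 / 466002 = 71.700 m/s

71.700


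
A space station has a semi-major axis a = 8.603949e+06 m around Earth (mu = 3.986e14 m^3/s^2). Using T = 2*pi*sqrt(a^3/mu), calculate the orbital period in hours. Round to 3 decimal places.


Step 1: a^3 / mu = 6.369326e+20 / 3.986e14 = 1.597924e+06
Step 2: sqrt(1.597924e+06) = 1264.0903 s
Step 3: T = 2*pi * 1264.0903 = 7942.51 s
Step 4: T in hours = 7942.51 / 3600 = 2.206 hours

2.206


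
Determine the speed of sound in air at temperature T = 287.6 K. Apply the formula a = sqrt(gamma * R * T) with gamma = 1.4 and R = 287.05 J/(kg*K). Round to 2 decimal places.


Step 1: gamma * R * T = 1.4 * 287.05 * 287.6 = 115577.812
Step 2: a = sqrt(115577.812) = 339.97 m/s

339.97


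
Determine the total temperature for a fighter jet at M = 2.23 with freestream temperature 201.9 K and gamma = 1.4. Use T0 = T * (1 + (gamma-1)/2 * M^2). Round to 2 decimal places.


Step 1: (gamma-1)/2 = 0.2
Step 2: M^2 = 4.9729
Step 3: 1 + 0.2 * 4.9729 = 1.99458
Step 4: T0 = 201.9 * 1.99458 = 402.71 K

402.71


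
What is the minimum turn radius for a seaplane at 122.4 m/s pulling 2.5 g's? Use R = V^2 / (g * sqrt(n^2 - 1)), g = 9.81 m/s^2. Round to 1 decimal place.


Step 1: V^2 = 122.4^2 = 14981.76
Step 2: n^2 - 1 = 2.5^2 - 1 = 5.25
Step 3: sqrt(5.25) = 2.291288
Step 4: R = 14981.76 / (9.81 * 2.291288) = 666.5 m

666.5


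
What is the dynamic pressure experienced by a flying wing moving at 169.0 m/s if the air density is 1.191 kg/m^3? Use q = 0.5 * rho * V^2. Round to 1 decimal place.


Step 1: V^2 = 169.0^2 = 28561.0
Step 2: q = 0.5 * 1.191 * 28561.0
Step 3: q = 17008.1 Pa

17008.1


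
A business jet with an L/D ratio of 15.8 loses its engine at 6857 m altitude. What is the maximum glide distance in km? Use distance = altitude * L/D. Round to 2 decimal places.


Step 1: Glide distance = altitude * L/D = 6857 * 15.8 = 108340.6 m
Step 2: Convert to km: 108340.6 / 1000 = 108.34 km

108.34


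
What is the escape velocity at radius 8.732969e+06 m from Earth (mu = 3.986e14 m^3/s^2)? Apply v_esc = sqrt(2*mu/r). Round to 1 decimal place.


Step 1: 2*mu/r = 2 * 3.986e14 / 8.732969e+06 = 91286250.9875
Step 2: v_esc = sqrt(91286250.9875) = 9554.4 m/s

9554.4


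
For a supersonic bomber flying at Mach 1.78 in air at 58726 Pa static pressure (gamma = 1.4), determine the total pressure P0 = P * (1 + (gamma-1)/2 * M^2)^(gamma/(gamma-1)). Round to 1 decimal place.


Step 1: (gamma-1)/2 * M^2 = 0.2 * 3.1684 = 0.63368
Step 2: 1 + 0.63368 = 1.63368
Step 3: Exponent gamma/(gamma-1) = 3.5
Step 4: P0 = 58726 * 1.63368^3.5 = 327276.6 Pa

327276.6


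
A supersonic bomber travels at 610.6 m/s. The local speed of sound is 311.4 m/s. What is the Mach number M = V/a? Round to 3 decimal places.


Step 1: M = V / a = 610.6 / 311.4
Step 2: M = 1.961

1.961


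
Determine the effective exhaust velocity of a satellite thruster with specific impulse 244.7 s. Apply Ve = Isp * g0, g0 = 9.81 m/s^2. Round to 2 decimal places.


Step 1: Ve = Isp * g0 = 244.7 * 9.81
Step 2: Ve = 2400.51 m/s

2400.51


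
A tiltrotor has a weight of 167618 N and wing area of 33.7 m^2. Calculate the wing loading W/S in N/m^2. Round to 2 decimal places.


Step 1: Wing loading = W / S = 167618 / 33.7
Step 2: Wing loading = 4973.83 N/m^2

4973.83


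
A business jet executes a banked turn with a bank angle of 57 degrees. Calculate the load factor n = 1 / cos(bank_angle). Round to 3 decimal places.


Step 1: Convert 57 degrees to radians = 0.994838
Step 2: cos(57 deg) = 0.544639
Step 3: n = 1 / 0.544639 = 1.836

1.836
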